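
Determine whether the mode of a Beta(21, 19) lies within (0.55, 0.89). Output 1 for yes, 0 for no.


First find the mode: (a-1)/(a+b-2) = 0.5263
Is 0.5263 in (0.55, 0.89)? 0

0


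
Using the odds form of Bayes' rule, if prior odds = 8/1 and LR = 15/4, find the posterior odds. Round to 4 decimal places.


Bayes' rule in odds form: posterior odds = prior odds * LR
= (8 * 15) / (1 * 4)
= 120/4 = 30.0

30.0


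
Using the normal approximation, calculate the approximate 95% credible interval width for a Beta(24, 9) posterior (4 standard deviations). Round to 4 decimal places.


Var(Beta) = 24*9/(33^2 * 34) = 0.0058
SD = 0.0764
Width ~ 4*SD = 0.3055

0.3055


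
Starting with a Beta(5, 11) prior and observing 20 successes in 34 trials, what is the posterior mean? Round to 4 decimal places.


Posterior parameters: alpha = 5 + 20 = 25
beta = 11 + 14 = 25
Posterior mean = alpha / (alpha + beta) = 25 / 50
= 0.5

0.5


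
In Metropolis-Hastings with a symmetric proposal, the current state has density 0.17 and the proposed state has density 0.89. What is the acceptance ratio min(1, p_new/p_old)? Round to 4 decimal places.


Ratio = p_new / p_old = 0.89 / 0.17 = 5.2353
Acceptance = min(1, 5.2353) = 1.0

1.0


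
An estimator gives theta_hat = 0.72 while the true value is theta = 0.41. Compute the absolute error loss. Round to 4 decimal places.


The absolute error loss is |theta_hat - theta|
= |0.72 - 0.41|
= 0.31

0.31


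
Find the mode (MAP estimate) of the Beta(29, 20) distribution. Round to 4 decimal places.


For Beta(a,b) with a,b > 1:
Mode = (a-1)/(a+b-2) = (29-1)/(49-2)
= 28/47 = 0.5957

0.5957


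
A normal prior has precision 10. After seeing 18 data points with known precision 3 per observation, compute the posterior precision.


In the conjugate normal model, precisions add:
tau_posterior = tau_prior + n * tau_data
= 10 + 18*3 = 64

64


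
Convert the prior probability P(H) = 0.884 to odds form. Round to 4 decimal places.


P(not H) = 1 - 0.884 = 0.116
Odds = 0.884 / 0.116 = 7.6207

7.6207


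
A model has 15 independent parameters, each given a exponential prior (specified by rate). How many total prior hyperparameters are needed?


Each exponential prior needs 1 hyperparameter (rate).
Total = 1 * 15 = 15

15


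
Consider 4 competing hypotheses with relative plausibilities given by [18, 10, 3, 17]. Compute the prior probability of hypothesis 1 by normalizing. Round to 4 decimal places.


Sum of weights = 18 + 10 + 3 + 17 = 48
Normalized prior for H1 = 18 / 48
= 0.375

0.375


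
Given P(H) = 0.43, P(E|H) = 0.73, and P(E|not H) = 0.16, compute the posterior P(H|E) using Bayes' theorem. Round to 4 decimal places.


By Bayes' theorem: P(H|E) = P(E|H)*P(H) / P(E)
P(E) = P(E|H)*P(H) + P(E|not H)*P(not H)
P(E) = 0.73*0.43 + 0.16*0.57 = 0.4051
P(H|E) = 0.73*0.43 / 0.4051 = 0.7749

0.7749


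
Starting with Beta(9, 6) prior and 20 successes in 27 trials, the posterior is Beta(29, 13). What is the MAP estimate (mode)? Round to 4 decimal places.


The mode of Beta(a, b) when a > 1 and b > 1 is (a-1)/(a+b-2)
= (29 - 1) / (29 + 13 - 2)
= 28 / 40
= 0.7

0.7


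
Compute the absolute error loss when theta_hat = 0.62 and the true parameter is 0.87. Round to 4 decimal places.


L = |theta_hat - theta_true|
= |0.62 - 0.87| = 0.25

0.25


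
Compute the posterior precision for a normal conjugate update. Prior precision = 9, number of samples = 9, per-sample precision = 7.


tau_post = tau_0 + n * tau
= 9 + 9 * 7 = 72

72


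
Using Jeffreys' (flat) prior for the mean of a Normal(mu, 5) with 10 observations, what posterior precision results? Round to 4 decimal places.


Flat prior means prior precision is 0.
Posterior precision = n / sigma^2 = 10/5 = 2.0

2.0


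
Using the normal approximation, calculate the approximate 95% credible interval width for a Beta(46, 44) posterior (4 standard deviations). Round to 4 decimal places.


Var(Beta) = 46*44/(90^2 * 91) = 0.0027
SD = 0.0524
Width ~ 4*SD = 0.2096

0.2096


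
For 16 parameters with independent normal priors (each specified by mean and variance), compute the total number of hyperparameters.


A normal prior has 2 hyperparameters per parameter.
Total = 16 * 2 = 32

32


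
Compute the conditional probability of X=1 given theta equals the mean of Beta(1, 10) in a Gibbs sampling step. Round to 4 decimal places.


Mean of Beta(1, 10) = 0.0909
P(X=1 | theta=0.0909) = 0.0909

0.0909


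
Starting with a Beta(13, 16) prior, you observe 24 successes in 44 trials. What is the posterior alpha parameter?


For a Beta-Binomial conjugate model:
Posterior alpha = prior alpha + number of successes
= 13 + 24 = 37

37


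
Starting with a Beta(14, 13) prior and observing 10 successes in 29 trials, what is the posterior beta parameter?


Posterior beta = prior beta + failures
Failures = 29 - 10 = 19
beta_post = 13 + 19 = 32

32


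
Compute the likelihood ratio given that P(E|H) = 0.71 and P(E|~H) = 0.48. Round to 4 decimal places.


LR = P(E|H) / P(E|~H)
= 0.71 / 0.48 = 1.4792

1.4792


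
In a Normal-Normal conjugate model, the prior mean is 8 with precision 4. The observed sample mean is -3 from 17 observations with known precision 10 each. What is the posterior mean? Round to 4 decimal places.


Posterior precision = tau0 + n*tau = 4 + 17*10 = 174
Posterior mean = (tau0*mu0 + n*tau*xbar) / posterior_precision
= (4*8 + 17*10*-3) / 174
= -478 / 174 = -2.7471

-2.7471


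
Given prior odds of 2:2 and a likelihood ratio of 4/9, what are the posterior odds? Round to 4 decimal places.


Posterior odds = prior odds * LR
Prior odds = 2/2 = 1.0
LR = 4/9 = 0.4444
Posterior odds = 1.0 * 0.4444 = 0.4444

0.4444


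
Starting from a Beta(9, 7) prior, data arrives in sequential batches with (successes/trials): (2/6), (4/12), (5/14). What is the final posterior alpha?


In sequential Bayesian updating, we sum all successes.
Total successes = 11
Final alpha = 9 + 11 = 20

20


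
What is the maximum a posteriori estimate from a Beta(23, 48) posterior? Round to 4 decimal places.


The MAP estimate equals the mode of the distribution.
Mode of Beta(a,b) = (a-1)/(a+b-2)
= 22/69
= 0.3188

0.3188


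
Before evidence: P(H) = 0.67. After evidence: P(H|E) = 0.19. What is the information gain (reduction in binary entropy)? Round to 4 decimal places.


Prior entropy = 0.9149
Posterior entropy = 0.7015
Information gain = 0.9149 - 0.7015 = 0.2135

0.2135


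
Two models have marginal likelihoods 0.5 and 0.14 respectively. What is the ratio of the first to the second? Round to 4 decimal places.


Evidence ratio = 0.5 / 0.14
= 3.5714

3.5714


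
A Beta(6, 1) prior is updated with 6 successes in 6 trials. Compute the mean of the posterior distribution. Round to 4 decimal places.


After update: Beta(12, 1)
Mean = 12 / (12 + 1) = 12 / 13
= 0.9231

0.9231


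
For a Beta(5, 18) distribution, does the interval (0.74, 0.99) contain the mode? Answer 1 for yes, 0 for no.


Mode of Beta(a,b) = (a-1)/(a+b-2)
= (5-1)/(5+18-2) = 0.1905
Check: 0.74 <= 0.1905 <= 0.99?
Result: 0

0


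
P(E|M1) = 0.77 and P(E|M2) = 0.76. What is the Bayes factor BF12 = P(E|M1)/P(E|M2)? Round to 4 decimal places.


Bayes factor BF12 = P(E|M1) / P(E|M2)
= 0.77 / 0.76
= 1.0132

1.0132


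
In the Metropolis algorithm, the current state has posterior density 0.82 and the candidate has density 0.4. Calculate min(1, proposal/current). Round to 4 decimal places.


Ratio = 0.4/0.82 = 0.4878
Acceptance probability = min(1, 0.4878)
= 0.4878

0.4878


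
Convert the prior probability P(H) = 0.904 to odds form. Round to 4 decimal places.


P(not H) = 1 - 0.904 = 0.096
Odds = 0.904 / 0.096 = 9.4167

9.4167


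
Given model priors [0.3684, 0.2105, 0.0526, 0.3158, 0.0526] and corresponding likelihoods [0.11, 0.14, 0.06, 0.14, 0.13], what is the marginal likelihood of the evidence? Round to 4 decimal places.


P(E) = sum_i P(M_i) P(E|M_i)
= 0.0405 + 0.0295 + 0.0032 + 0.0442 + 0.0068
= 0.1242

0.1242


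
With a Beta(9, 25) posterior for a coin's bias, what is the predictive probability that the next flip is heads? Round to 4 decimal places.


The predictive probability equals the posterior mean.
P(next = heads) = alpha / (alpha + beta)
= 9 / 34 = 0.2647

0.2647


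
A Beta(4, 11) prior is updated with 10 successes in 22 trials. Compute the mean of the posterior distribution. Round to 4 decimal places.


After update: Beta(14, 23)
Mean = 14 / (14 + 23) = 14 / 37
= 0.3784

0.3784


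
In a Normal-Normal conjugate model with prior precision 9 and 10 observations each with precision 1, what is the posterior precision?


Posterior precision = prior precision + n * observation precision
= 9 + 10 * 1
= 9 + 10 = 19

19


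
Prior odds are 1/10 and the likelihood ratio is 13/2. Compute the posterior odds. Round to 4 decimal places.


Posterior odds = prior odds * likelihood ratio
= (1/10) * (13/2)
= 13 / 20
= 0.65

0.65


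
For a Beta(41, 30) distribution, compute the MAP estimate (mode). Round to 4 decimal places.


MAP = mode = (a-1)/(a+b-2)
= (41-1)/(41+30-2)
= 40/69 = 0.5797

0.5797


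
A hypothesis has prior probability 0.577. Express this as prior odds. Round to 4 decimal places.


Odds = P(H) / P(not H) = 0.577 / 0.423
= 1.3641

1.3641


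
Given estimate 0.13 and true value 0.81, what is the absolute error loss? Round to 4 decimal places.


Absolute error = |estimate - true|
= |-0.68| = 0.68

0.68


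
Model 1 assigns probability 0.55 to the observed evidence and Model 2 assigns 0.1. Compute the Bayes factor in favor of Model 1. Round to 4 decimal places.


BF = P(data|M1) / P(data|M2)
= 0.55 / 0.1 = 5.5

5.5


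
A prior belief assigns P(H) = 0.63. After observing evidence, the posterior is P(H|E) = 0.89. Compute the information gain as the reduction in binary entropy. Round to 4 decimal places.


H(prior) = -0.63*log2(0.63) - 0.37*log2(0.37)
= 0.9507
H(post) = -0.89*log2(0.89) - 0.11*log2(0.11)
= 0.4999
IG = 0.9507 - 0.4999 = 0.4508

0.4508


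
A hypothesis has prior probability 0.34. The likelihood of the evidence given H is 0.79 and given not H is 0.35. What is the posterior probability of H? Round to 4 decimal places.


Using Bayes' theorem:
P(E) = 0.34 * 0.79 + 0.66 * 0.35
P(E) = 0.4996
P(H|E) = (0.34 * 0.79) / 0.4996 = 0.5376

0.5376


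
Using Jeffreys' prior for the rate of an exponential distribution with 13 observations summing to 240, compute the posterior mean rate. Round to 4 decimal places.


Jeffreys' prior leads to posterior Gamma(13, 240).
Mean = 13/240 = 0.0542

0.0542


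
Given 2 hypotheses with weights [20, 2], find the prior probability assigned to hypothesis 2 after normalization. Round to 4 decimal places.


To normalize, divide each weight by the sum of all weights.
Sum = 22
Prior(H2) = 2/22 = 0.0909

0.0909


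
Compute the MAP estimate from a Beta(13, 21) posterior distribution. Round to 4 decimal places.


MAP = mode of Beta distribution
= (alpha - 1)/(alpha + beta - 2)
= (13-1)/(13+21-2)
= 12/32 = 0.375

0.375


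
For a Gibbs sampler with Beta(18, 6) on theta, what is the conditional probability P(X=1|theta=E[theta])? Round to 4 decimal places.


E[theta] = 18/(18+6) = 0.75
P(X=1|theta) = theta = 0.75

0.75


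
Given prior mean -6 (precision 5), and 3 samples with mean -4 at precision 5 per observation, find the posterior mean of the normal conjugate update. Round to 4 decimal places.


The posterior mean is a precision-weighted average of prior and data.
Post. prec. = 5 + 15 = 20
Post. mean = (-30 + -60)/20 = -90/20 = -4.5

-4.5


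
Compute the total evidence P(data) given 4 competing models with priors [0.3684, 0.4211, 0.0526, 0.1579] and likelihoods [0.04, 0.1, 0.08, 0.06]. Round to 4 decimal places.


Marginal likelihood = sum P(model_i) * P(data|model_i)
Model 1: 0.3684 * 0.04 = 0.0147
Model 2: 0.4211 * 0.1 = 0.0421
Model 3: 0.0526 * 0.08 = 0.0042
Model 4: 0.1579 * 0.06 = 0.0095
Total = 0.0705

0.0705


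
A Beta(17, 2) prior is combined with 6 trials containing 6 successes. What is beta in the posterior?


In conjugate updating:
beta_posterior = beta_prior + (n - k)
= 2 + (6 - 6)
= 2 + 0 = 2

2


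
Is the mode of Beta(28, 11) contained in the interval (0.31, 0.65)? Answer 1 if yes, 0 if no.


Mode = (a-1)/(a+b-2) = 27/37 = 0.7297
Interval: (0.31, 0.65)
Contains mode? 0

0


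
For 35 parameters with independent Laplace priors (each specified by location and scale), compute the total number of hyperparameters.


A Laplace prior has 2 hyperparameters per parameter.
Total = 35 * 2 = 70

70


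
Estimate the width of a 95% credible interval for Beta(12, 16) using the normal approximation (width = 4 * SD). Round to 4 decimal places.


For Beta(a,b): Var = ab/((a+b)^2(a+b+1))
Var = 0.0084, SD = 0.0919
Approximate 95% CI width = 4 * 0.0919 = 0.3676

0.3676


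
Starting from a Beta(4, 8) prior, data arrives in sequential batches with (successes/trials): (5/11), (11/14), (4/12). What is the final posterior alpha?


In sequential Bayesian updating, we sum all successes.
Total successes = 20
Final alpha = 4 + 20 = 24

24


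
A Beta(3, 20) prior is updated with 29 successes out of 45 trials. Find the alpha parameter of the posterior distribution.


In the Beta-Binomial conjugate update:
alpha_post = alpha_prior + successes
= 3 + 29
= 32

32


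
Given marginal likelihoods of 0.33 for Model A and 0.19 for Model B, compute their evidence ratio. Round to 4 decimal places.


Ratio = ML(A) / ML(B) = 0.33/0.19
= 1.7368

1.7368


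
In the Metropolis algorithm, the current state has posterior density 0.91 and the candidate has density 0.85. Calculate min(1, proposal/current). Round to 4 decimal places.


Ratio = 0.85/0.91 = 0.9341
Acceptance probability = min(1, 0.9341)
= 0.9341

0.9341


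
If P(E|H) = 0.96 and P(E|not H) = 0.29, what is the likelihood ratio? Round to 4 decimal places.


Likelihood ratio = P(E|H) / P(E|not H)
= 0.96 / 0.29
= 3.3103

3.3103


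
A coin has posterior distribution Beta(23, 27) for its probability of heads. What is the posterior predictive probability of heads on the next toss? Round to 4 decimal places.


Posterior predictive = E[theta] = alpha/(alpha+beta)
= 23/50
= 0.46

0.46


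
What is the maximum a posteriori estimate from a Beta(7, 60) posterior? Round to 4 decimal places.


The MAP estimate equals the mode of the distribution.
Mode of Beta(a,b) = (a-1)/(a+b-2)
= 6/65
= 0.0923

0.0923


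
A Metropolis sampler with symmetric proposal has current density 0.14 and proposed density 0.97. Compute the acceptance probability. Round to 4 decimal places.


For symmetric proposals, acceptance = min(1, pi(x*)/pi(x))
= min(1, 0.97/0.14)
= min(1, 6.9286) = 1.0

1.0


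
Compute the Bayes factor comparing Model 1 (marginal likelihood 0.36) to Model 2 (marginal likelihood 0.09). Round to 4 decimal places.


BF12 = marginal likelihood of M1 / marginal likelihood of M2
= 0.36/0.09
= 4.0

4.0


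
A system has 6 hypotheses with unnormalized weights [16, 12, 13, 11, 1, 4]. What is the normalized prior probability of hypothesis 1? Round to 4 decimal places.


The normalized prior is the weight divided by the total.
Total weight = 57
P(H1) = 16 / 57 = 0.2807

0.2807


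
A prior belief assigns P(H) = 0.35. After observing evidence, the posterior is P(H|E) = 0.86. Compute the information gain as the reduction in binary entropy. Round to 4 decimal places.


H(prior) = -0.35*log2(0.35) - 0.65*log2(0.65)
= 0.9341
H(post) = -0.86*log2(0.86) - 0.14*log2(0.14)
= 0.5842
IG = 0.9341 - 0.5842 = 0.3498

0.3498


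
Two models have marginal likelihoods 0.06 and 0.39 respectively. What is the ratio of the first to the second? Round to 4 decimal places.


Evidence ratio = 0.06 / 0.39
= 0.1538

0.1538


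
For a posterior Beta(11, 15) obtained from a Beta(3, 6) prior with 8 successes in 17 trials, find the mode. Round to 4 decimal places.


Mode = (alpha - 1) / (alpha + beta - 2)
= 10 / 24
= 0.4167

0.4167


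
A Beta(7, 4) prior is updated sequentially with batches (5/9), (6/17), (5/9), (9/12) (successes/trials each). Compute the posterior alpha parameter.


Sequential conjugate updating is equivalent to a single batch update.
Total successes across all batches = 25
alpha_posterior = alpha_prior + total_successes = 7 + 25
= 32

32


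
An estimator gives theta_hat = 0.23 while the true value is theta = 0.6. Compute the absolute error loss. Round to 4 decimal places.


The absolute error loss is |theta_hat - theta|
= |0.23 - 0.6|
= 0.37

0.37


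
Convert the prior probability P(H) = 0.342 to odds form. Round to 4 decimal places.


P(not H) = 1 - 0.342 = 0.658
Odds = 0.342 / 0.658 = 0.5198

0.5198


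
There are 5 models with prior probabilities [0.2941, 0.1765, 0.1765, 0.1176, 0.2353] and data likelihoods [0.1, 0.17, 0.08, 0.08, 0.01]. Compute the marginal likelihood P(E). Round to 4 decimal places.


P(E) = sum over models of P(M_i) * P(E|M_i)
= 0.2941*0.1 + 0.1765*0.17 + 0.1765*0.08 + 0.1176*0.08 + 0.2353*0.01
= 0.0853

0.0853


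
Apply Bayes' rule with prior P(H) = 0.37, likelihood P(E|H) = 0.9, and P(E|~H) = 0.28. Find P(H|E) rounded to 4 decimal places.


Step 1: Compute marginal P(E) = P(E|H)P(H) + P(E|~H)P(~H)
= 0.9*0.37 + 0.28*0.63 = 0.5094
Step 2: P(H|E) = P(E|H)P(H)/P(E) = 0.333/0.5094
= 0.6537

0.6537


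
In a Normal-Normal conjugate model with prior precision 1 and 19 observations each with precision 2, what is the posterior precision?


Posterior precision = prior precision + n * observation precision
= 1 + 19 * 2
= 1 + 38 = 39

39


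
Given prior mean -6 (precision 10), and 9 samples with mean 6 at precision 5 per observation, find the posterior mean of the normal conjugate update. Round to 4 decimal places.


The posterior mean is a precision-weighted average of prior and data.
Post. prec. = 10 + 45 = 55
Post. mean = (-60 + 270)/55 = 210/55 = 3.8182

3.8182


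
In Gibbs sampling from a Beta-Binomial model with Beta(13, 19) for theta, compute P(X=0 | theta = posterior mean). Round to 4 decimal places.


Posterior mean = alpha/(alpha+beta) = 13/32 = 0.4062
P(X=0|theta=mean) = 1 - theta = 0.5938

0.5938


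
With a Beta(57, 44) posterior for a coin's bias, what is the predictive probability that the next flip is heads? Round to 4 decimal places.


The predictive probability equals the posterior mean.
P(next = heads) = alpha / (alpha + beta)
= 57 / 101 = 0.5644

0.5644


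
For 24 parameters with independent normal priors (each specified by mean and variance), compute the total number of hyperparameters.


A normal prior has 2 hyperparameters per parameter.
Total = 24 * 2 = 48

48


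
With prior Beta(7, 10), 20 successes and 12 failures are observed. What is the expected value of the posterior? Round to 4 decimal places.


Posterior = Beta(27, 22)
E[theta] = alpha/(alpha+beta)
= 27/49 = 0.551

0.551


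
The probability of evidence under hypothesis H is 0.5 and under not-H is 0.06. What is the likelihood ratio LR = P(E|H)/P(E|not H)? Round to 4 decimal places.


LR = 0.5 / 0.06
= 8.3333

8.3333


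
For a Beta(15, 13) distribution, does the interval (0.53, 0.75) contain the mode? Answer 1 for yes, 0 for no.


Mode of Beta(a,b) = (a-1)/(a+b-2)
= (15-1)/(15+13-2) = 0.5385
Check: 0.53 <= 0.5385 <= 0.75?
Result: 1

1


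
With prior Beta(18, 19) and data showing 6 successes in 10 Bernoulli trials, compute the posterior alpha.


Conjugate update: alpha_posterior = alpha_prior + k
= 18 + 6 = 24

24


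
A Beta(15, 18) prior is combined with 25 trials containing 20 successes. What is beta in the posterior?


In conjugate updating:
beta_posterior = beta_prior + (n - k)
= 18 + (25 - 20)
= 18 + 5 = 23

23


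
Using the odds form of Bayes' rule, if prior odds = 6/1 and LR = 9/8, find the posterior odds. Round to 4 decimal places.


Bayes' rule in odds form: posterior odds = prior odds * LR
= (6 * 9) / (1 * 8)
= 54/8 = 6.75

6.75


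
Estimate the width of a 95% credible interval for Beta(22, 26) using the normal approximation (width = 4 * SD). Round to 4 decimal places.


For Beta(a,b): Var = ab/((a+b)^2(a+b+1))
Var = 0.0051, SD = 0.0712
Approximate 95% CI width = 4 * 0.0712 = 0.2847

0.2847


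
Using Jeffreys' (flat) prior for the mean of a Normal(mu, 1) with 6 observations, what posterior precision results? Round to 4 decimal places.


Flat prior means prior precision is 0.
Posterior precision = n / sigma^2 = 6/1 = 6.0

6.0


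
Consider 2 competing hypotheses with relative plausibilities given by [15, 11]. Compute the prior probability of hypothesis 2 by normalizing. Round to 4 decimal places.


Sum of weights = 15 + 11 = 26
Normalized prior for H2 = 11 / 26
= 0.4231

0.4231


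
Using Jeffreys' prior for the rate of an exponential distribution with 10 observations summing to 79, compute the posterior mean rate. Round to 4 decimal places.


Jeffreys' prior leads to posterior Gamma(10, 79).
Mean = 10/79 = 0.1266

0.1266


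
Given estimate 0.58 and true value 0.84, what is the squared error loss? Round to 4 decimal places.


Squared error = (estimate - true)^2
Difference = -0.26
Loss = -0.26^2 = 0.0676

0.0676


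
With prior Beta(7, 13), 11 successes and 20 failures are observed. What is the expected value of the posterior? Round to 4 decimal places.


Posterior = Beta(18, 33)
E[theta] = alpha/(alpha+beta)
= 18/51 = 0.3529

0.3529


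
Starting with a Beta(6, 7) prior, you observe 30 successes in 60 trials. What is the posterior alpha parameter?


For a Beta-Binomial conjugate model:
Posterior alpha = prior alpha + number of successes
= 6 + 30 = 36

36


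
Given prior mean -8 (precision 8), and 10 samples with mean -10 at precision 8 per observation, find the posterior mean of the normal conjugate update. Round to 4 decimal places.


The posterior mean is a precision-weighted average of prior and data.
Post. prec. = 8 + 80 = 88
Post. mean = (-64 + -800)/88 = -864/88 = -9.8182

-9.8182


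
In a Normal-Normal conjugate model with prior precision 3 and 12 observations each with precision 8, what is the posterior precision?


Posterior precision = prior precision + n * observation precision
= 3 + 12 * 8
= 3 + 96 = 99

99


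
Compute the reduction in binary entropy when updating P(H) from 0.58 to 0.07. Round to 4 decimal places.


H_before = -p*log2(p) - (1-p)*log2(1-p) for p=0.58: 0.9815
H_after for p=0.07: 0.3659
Reduction = 0.9815 - 0.3659 = 0.6155

0.6155


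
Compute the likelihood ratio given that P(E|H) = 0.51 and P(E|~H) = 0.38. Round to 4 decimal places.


LR = P(E|H) / P(E|~H)
= 0.51 / 0.38 = 1.3421

1.3421


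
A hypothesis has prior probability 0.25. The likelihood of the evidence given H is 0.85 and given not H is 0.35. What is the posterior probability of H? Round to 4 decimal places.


Using Bayes' theorem:
P(E) = 0.25 * 0.85 + 0.75 * 0.35
P(E) = 0.475
P(H|E) = (0.25 * 0.85) / 0.475 = 0.4474

0.4474


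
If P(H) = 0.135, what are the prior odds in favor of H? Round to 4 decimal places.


Prior odds = P(H) / (1 - P(H))
= 0.135 / 0.865
= 0.1561

0.1561


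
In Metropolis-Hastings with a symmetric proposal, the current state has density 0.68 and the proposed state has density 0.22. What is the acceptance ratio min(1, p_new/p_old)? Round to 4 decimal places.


Ratio = p_new / p_old = 0.22 / 0.68 = 0.3235
Acceptance = min(1, 0.3235) = 0.3235

0.3235


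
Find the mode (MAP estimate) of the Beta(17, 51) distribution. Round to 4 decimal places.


For Beta(a,b) with a,b > 1:
Mode = (a-1)/(a+b-2) = (17-1)/(68-2)
= 16/66 = 0.2424

0.2424


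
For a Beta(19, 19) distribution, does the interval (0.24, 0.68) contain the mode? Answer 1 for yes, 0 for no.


Mode of Beta(a,b) = (a-1)/(a+b-2)
= (19-1)/(19+19-2) = 0.5
Check: 0.24 <= 0.5 <= 0.68?
Result: 1

1


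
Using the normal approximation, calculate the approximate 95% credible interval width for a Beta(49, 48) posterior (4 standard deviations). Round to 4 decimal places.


Var(Beta) = 49*48/(97^2 * 98) = 0.0026
SD = 0.0505
Width ~ 4*SD = 0.202

0.202


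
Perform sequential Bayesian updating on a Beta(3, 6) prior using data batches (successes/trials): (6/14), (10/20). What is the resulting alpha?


Accumulate successes: 16
Posterior alpha = prior alpha + sum of successes
= 3 + 16 = 19

19


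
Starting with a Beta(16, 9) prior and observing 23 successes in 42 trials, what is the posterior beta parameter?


Posterior beta = prior beta + failures
Failures = 42 - 23 = 19
beta_post = 9 + 19 = 28

28


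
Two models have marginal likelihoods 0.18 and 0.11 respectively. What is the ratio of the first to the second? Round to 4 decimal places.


Evidence ratio = 0.18 / 0.11
= 1.6364

1.6364


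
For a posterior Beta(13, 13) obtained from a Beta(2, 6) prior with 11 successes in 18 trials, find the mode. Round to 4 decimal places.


Mode = (alpha - 1) / (alpha + beta - 2)
= 12 / 24
= 0.5

0.5


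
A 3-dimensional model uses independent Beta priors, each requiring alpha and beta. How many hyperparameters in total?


Per parameter: 2 (alpha and beta).
Total = 3 * 2 = 6

6


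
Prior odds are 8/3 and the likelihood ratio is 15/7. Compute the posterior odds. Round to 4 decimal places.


Posterior odds = prior odds * likelihood ratio
= (8/3) * (15/7)
= 120 / 21
= 5.7143

5.7143


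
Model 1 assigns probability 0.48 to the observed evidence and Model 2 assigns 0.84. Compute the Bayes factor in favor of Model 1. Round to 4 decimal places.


BF = P(data|M1) / P(data|M2)
= 0.48 / 0.84 = 0.5714

0.5714


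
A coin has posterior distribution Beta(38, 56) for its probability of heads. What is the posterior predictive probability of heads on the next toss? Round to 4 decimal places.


Posterior predictive = E[theta] = alpha/(alpha+beta)
= 38/94
= 0.4043

0.4043


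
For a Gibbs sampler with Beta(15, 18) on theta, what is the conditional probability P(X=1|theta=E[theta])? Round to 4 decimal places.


E[theta] = 15/(15+18) = 0.4545
P(X=1|theta) = theta = 0.4545

0.4545


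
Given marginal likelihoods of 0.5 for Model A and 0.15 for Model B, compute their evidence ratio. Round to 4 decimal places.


Ratio = ML(A) / ML(B) = 0.5/0.15
= 3.3333

3.3333


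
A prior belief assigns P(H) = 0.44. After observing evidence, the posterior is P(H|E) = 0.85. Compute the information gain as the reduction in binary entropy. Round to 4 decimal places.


H(prior) = -0.44*log2(0.44) - 0.56*log2(0.56)
= 0.9896
H(post) = -0.85*log2(0.85) - 0.15*log2(0.15)
= 0.6098
IG = 0.9896 - 0.6098 = 0.3797

0.3797


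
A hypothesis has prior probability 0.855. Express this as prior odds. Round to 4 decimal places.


Odds = P(H) / P(not H) = 0.855 / 0.145
= 5.8966

5.8966


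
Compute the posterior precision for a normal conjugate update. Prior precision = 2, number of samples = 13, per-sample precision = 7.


tau_post = tau_0 + n * tau
= 2 + 13 * 7 = 93

93


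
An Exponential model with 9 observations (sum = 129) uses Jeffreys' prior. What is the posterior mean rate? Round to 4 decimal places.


Posterior Gamma(9, 129)
E[lambda] = 9/129 = 0.0698

0.0698


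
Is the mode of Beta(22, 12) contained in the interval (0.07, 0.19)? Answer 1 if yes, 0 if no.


Mode = (a-1)/(a+b-2) = 21/32 = 0.6562
Interval: (0.07, 0.19)
Contains mode? 0

0


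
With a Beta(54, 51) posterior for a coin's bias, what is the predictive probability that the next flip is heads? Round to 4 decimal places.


The predictive probability equals the posterior mean.
P(next = heads) = alpha / (alpha + beta)
= 54 / 105 = 0.5143

0.5143


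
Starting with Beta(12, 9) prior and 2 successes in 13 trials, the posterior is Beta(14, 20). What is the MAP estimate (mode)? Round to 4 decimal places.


The mode of Beta(a, b) when a > 1 and b > 1 is (a-1)/(a+b-2)
= (14 - 1) / (14 + 20 - 2)
= 13 / 32
= 0.4062

0.4062


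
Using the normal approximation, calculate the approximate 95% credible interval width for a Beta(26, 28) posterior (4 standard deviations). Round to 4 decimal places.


Var(Beta) = 26*28/(54^2 * 55) = 0.0045
SD = 0.0674
Width ~ 4*SD = 0.2695

0.2695


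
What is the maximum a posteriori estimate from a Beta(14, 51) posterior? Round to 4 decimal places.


The MAP estimate equals the mode of the distribution.
Mode of Beta(a,b) = (a-1)/(a+b-2)
= 13/63
= 0.2063

0.2063


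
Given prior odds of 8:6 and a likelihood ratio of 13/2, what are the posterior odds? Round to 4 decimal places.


Posterior odds = prior odds * LR
Prior odds = 8/6 = 1.3333
LR = 13/2 = 6.5
Posterior odds = 1.3333 * 6.5 = 8.6667

8.6667


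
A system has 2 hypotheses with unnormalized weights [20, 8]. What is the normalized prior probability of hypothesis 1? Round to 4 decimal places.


The normalized prior is the weight divided by the total.
Total weight = 28
P(H1) = 20 / 28 = 0.7143

0.7143


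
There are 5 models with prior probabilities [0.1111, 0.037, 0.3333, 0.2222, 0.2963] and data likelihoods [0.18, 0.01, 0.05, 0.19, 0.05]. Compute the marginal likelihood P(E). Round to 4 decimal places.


P(E) = sum over models of P(M_i) * P(E|M_i)
= 0.1111*0.18 + 0.037*0.01 + 0.3333*0.05 + 0.2222*0.19 + 0.2963*0.05
= 0.0941

0.0941


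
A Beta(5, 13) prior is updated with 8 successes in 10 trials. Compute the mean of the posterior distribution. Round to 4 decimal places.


After update: Beta(13, 15)
Mean = 13 / (13 + 15) = 13 / 28
= 0.4643

0.4643


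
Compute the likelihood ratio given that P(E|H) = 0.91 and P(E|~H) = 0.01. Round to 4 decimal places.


LR = P(E|H) / P(E|~H)
= 0.91 / 0.01 = 91.0

91.0


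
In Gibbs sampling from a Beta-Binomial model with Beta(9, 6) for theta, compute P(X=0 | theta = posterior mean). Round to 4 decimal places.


Posterior mean = alpha/(alpha+beta) = 9/15 = 0.6
P(X=0|theta=mean) = 1 - theta = 0.4

0.4


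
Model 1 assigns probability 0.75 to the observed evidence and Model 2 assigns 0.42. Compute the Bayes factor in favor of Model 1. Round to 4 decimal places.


BF = P(data|M1) / P(data|M2)
= 0.75 / 0.42 = 1.7857

1.7857


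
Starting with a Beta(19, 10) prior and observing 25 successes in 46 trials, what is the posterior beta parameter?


Posterior beta = prior beta + failures
Failures = 46 - 25 = 21
beta_post = 10 + 21 = 31

31


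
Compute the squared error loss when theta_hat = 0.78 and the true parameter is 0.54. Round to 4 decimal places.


L = (theta_hat - theta_true)^2
= (0.78 - 0.54)^2
= 0.24^2 = 0.0576

0.0576


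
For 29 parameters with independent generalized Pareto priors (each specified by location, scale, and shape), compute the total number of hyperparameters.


A generalized Pareto prior has 3 hyperparameters per parameter.
Total = 29 * 3 = 87

87


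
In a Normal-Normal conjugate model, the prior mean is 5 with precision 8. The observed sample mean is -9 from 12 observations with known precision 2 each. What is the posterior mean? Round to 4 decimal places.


Posterior precision = tau0 + n*tau = 8 + 12*2 = 32
Posterior mean = (tau0*mu0 + n*tau*xbar) / posterior_precision
= (8*5 + 12*2*-9) / 32
= -176 / 32 = -5.5

-5.5


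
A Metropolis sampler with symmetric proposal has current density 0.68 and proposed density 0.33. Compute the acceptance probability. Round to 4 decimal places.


For symmetric proposals, acceptance = min(1, pi(x*)/pi(x))
= min(1, 0.33/0.68)
= min(1, 0.4853) = 0.4853

0.4853


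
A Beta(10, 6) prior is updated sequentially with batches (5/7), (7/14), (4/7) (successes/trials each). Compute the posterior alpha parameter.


Sequential conjugate updating is equivalent to a single batch update.
Total successes across all batches = 16
alpha_posterior = alpha_prior + total_successes = 10 + 16
= 26

26


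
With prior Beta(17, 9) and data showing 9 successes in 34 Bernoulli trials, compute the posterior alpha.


Conjugate update: alpha_posterior = alpha_prior + k
= 17 + 9 = 26

26


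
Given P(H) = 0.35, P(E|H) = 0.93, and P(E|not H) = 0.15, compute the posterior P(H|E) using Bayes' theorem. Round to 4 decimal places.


By Bayes' theorem: P(H|E) = P(E|H)*P(H) / P(E)
P(E) = P(E|H)*P(H) + P(E|not H)*P(not H)
P(E) = 0.93*0.35 + 0.15*0.65 = 0.423
P(H|E) = 0.93*0.35 / 0.423 = 0.7695

0.7695


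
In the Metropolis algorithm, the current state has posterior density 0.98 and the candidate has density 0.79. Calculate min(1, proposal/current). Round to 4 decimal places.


Ratio = 0.79/0.98 = 0.8061
Acceptance probability = min(1, 0.8061)
= 0.8061

0.8061


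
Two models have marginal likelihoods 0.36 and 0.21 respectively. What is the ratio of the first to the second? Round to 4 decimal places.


Evidence ratio = 0.36 / 0.21
= 1.7143

1.7143


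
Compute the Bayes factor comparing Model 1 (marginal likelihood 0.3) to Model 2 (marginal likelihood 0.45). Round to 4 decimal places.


BF12 = marginal likelihood of M1 / marginal likelihood of M2
= 0.3/0.45
= 0.6667

0.6667


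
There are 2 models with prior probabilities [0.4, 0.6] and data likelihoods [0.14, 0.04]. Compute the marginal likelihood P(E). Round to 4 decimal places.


P(E) = sum over models of P(M_i) * P(E|M_i)
= 0.4*0.14 + 0.6*0.04
= 0.08

0.08


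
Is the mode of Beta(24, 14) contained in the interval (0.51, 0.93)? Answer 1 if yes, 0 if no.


Mode = (a-1)/(a+b-2) = 23/36 = 0.6389
Interval: (0.51, 0.93)
Contains mode? 1

1


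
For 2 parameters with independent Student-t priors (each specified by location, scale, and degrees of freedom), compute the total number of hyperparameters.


A Student-t prior has 3 hyperparameters per parameter.
Total = 2 * 3 = 6

6


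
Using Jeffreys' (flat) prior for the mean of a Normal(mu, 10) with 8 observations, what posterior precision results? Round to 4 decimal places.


Flat prior means prior precision is 0.
Posterior precision = n / sigma^2 = 8/10 = 0.8

0.8


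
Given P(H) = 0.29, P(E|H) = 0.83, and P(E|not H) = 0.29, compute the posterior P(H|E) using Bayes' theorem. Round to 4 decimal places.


By Bayes' theorem: P(H|E) = P(E|H)*P(H) / P(E)
P(E) = P(E|H)*P(H) + P(E|not H)*P(not H)
P(E) = 0.83*0.29 + 0.29*0.71 = 0.4466
P(H|E) = 0.83*0.29 / 0.4466 = 0.539

0.539


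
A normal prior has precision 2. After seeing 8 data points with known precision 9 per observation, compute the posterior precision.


In the conjugate normal model, precisions add:
tau_posterior = tau_prior + n * tau_data
= 2 + 8*9 = 74

74


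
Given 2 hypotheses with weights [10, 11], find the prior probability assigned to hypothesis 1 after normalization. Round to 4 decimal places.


To normalize, divide each weight by the sum of all weights.
Sum = 21
Prior(H1) = 10/21 = 0.4762

0.4762


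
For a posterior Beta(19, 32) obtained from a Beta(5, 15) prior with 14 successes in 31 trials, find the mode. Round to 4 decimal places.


Mode = (alpha - 1) / (alpha + beta - 2)
= 18 / 49
= 0.3673

0.3673


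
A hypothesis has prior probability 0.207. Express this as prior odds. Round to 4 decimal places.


Odds = P(H) / P(not H) = 0.207 / 0.793
= 0.261

0.261


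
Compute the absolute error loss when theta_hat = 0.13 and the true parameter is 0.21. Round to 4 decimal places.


L = |theta_hat - theta_true|
= |0.13 - 0.21| = 0.08

0.08


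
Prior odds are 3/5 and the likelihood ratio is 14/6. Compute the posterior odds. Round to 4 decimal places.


Posterior odds = prior odds * likelihood ratio
= (3/5) * (14/6)
= 42 / 30
= 1.4

1.4


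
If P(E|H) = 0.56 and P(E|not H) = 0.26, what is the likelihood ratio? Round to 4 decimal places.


Likelihood ratio = P(E|H) / P(E|not H)
= 0.56 / 0.26
= 2.1538

2.1538


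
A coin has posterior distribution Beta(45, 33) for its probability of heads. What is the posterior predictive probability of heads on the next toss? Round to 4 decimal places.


Posterior predictive = E[theta] = alpha/(alpha+beta)
= 45/78
= 0.5769

0.5769


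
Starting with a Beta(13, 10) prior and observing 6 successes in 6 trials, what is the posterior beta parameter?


Posterior beta = prior beta + failures
Failures = 6 - 6 = 0
beta_post = 10 + 0 = 10

10


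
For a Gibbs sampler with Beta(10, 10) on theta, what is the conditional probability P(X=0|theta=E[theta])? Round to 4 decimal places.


E[theta] = 10/(10+10) = 0.5
P(X=0|theta) = 1 - theta = 0.5

0.5


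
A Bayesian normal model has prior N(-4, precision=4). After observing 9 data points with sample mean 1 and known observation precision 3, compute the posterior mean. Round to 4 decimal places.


Posterior mean = (prior_precision * prior_mean + n * data_precision * data_mean) / (prior_precision + n * data_precision)
Numerator = 4*-4 + 9*3*1 = 11
Denominator = 4 + 9*3 = 31
Posterior mean = 0.3548

0.3548


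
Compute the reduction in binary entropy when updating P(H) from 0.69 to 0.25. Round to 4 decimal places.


H_before = -p*log2(p) - (1-p)*log2(1-p) for p=0.69: 0.8932
H_after for p=0.25: 0.8113
Reduction = 0.8932 - 0.8113 = 0.0819

0.0819


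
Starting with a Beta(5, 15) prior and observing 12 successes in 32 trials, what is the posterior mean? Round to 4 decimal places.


Posterior parameters: alpha = 5 + 12 = 17
beta = 15 + 20 = 35
Posterior mean = alpha / (alpha + beta) = 17 / 52
= 0.3269

0.3269


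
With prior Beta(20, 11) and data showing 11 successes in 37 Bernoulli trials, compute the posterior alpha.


Conjugate update: alpha_posterior = alpha_prior + k
= 20 + 11 = 31

31


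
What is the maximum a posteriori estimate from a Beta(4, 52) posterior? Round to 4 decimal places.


The MAP estimate equals the mode of the distribution.
Mode of Beta(a,b) = (a-1)/(a+b-2)
= 3/54
= 0.0556

0.0556


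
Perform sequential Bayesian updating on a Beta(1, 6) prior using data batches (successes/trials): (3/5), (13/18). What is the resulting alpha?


Accumulate successes: 16
Posterior alpha = prior alpha + sum of successes
= 1 + 16 = 17

17


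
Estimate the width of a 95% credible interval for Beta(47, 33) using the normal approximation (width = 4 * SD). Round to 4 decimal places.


For Beta(a,b): Var = ab/((a+b)^2(a+b+1))
Var = 0.003, SD = 0.0547
Approximate 95% CI width = 4 * 0.0547 = 0.2188

0.2188


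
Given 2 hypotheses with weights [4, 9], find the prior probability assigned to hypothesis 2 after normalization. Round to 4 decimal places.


To normalize, divide each weight by the sum of all weights.
Sum = 13
Prior(H2) = 9/13 = 0.6923

0.6923


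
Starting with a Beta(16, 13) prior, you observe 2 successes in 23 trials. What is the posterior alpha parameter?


For a Beta-Binomial conjugate model:
Posterior alpha = prior alpha + number of successes
= 16 + 2 = 18

18


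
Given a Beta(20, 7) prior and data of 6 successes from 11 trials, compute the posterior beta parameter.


Number of failures = 11 - 6 = 5
Posterior beta = 7 + 5 = 12

12


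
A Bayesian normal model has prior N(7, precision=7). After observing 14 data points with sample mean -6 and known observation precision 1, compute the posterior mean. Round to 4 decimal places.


Posterior mean = (prior_precision * prior_mean + n * data_precision * data_mean) / (prior_precision + n * data_precision)
Numerator = 7*7 + 14*1*-6 = -35
Denominator = 7 + 14*1 = 21
Posterior mean = -1.6667

-1.6667


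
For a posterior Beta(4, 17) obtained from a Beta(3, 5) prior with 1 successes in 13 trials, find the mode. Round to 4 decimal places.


Mode = (alpha - 1) / (alpha + beta - 2)
= 3 / 19
= 0.1579

0.1579
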